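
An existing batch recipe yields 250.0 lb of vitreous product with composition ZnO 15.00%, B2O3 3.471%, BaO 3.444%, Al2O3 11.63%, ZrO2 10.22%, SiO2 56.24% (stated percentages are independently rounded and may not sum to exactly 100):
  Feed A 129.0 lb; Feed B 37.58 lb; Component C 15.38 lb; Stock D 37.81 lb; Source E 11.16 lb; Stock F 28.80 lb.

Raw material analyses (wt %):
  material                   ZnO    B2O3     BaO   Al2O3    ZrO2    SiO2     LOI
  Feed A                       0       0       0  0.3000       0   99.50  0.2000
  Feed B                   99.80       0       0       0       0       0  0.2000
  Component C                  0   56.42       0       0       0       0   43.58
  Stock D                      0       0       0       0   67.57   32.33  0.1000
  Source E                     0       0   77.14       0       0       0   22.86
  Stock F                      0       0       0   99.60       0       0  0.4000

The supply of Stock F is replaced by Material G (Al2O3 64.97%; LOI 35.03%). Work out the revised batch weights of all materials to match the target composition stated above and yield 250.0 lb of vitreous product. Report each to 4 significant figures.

Intermediates are displayed, rounded to 4 significant digits, on the page; full precision is kept at all times. Every reported value takes exactly one rounding; the derived quantities are computed using the weight values at 250.0 lb of glass at exact precision (ignition loss, yield, glass mass, totals, the six compositions) as given in the question or the answer.
Oxide-by-oxide targets in 250.0 lb vitreous product:
  ZnO: 15.00% × 250.0 = 37.50 lb
  B2O3: 3.471% × 250.0 = 8.678 lb
  BaO: 3.444% × 250.0 = 8.610 lb
  Al2O3: 11.63% × 250.0 = 29.08 lb
  ZrO2: 10.22% × 250.0 = 25.55 lb
  SiO2: 56.24% × 250.0 = 140.6 lb
Verifying the oxide balance applying the batch weights above, relative to the basis at hand (delivered sums recover each target given rounding of the digits):
  ZnO: 37.58·0.9980 = 37.50 lb (target 37.50 lb)
  B2O3: 15.38·0.5642 = 8.677 lb (target 8.678 lb)
  BaO: 11.16·0.7714 = 8.609 lb (target 8.610 lb)
  Al2O3: 129.0·0.003000 + 44.16·0.6497 = 29.08 lb (target 29.08 lb)
  ZrO2: 37.81·0.6757 = 25.55 lb (target 25.55 lb)
  SiO2: 129.0·0.9950 + 37.81·0.3233 = 140.6 lb (target 140.6 lb)
Consistency of the glass mass: whole batch net of LOI = 250.0 lb (oxide target masses add up to 250.0 lb; versus the stated basis of 250.0 lb — rounding explains the deltas).
Summing the batch: Σ batch = 275.1 lb; the LOI term Σ batch·LOI equals 25.09 lb; the yield ratio, glass ÷ batch: 90.88%.

Revised batch per 250.0 lb vitreous product:
  Feed A: 129.0 lb
  Feed B: 37.58 lb
  Component C: 15.38 lb
  Stock D: 37.81 lb
  Source E: 11.16 lb
  Material G: 44.16 lb
Total batch = 275.1 lb; LOI loss = 25.09 lb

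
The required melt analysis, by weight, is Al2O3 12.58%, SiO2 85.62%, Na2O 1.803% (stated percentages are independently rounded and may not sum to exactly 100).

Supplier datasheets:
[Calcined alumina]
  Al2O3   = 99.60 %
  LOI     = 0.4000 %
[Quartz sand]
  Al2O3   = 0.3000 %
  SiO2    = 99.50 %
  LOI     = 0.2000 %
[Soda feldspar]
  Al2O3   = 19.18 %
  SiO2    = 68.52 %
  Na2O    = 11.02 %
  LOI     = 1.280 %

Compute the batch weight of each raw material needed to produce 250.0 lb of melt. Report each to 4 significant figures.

The whole derivation maintains exact precision in all steps; working values appear (rounded to 4 significant digits) between the steps; each reported number takes just one rounding. All derived quantities (ignition loss, the totals, net glass mass, three oxide percentages, yield) are computed at full precision starting from the weights per 250.0 lb of glass, as written in either problem or answer.
The oxide mass targets at 250.0 lb melt:
  Al2O3: 12.58% × 250.0 = 31.45 lb
  SiO2: 85.62% × 250.0 = 214.0 lb
  Na2O: 1.803% × 250.0 = 4.508 lb
Sums-versus-targets review working from each reported weight, per the basis as stated (every target is met by its sum modulo rounding of the values):
  Al2O3: 23.14·0.9960 + 187.0·0.003000 + 40.90·0.1918 = 31.45 lb (target 31.45 lb)
  SiO2: 187.0·0.9950 + 40.90·0.6852 = 214.1 lb (target 214.0 lb)
  Na2O: 40.90·0.1102 = 4.507 lb (target 4.508 lb)
Glass-mass bookkeeping: Σ batch − LOI loss = 250.0 lb (the targets, summed, come to 250.0 lb; against the stated basis, 250.0 lb — a pure rounding effect).
Batch total: Σ batch = 251.0 lb; loss to ignition Σ batch·LOI = 0.9901 lb; glass ÷ batch gives a yield of 99.61%.

Batch per 250.0 lb melt:
  Calcined alumina: 23.14 lb
  Quartz sand: 187.0 lb
  Soda feldspar: 40.90 lb
Total batch = 251.0 lb; LOI loss = 0.9901 lb; yield = 99.61%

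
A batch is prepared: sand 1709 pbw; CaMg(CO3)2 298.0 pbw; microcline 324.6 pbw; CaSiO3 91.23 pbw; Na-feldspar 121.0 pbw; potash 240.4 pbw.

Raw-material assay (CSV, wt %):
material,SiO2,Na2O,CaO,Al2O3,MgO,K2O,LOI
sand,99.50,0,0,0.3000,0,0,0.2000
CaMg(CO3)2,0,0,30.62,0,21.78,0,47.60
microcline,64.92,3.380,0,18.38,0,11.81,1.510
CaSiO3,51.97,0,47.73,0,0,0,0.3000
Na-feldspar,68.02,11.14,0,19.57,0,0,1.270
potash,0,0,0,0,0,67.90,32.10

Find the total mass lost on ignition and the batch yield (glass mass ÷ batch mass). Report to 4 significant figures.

The intermediate values are shown rounded to four significant digits in the working. Each numeric step runs at full precision at every stage — each reported value is rounded only once — the derived quantities (six oxide percentages, glass mass, LOI, the totals, yield) are recomputed using the weight values per 2555 pbw of glass in full float precision, as set out in the problem or the answer.
LOI of each material in turn:
  sand: 1709 × 0.002000 = 3.418 pbw
  CaMg(CO3)2: 298.0 × 0.4760 = 141.8 pbw
  microcline: 324.6 × 0.01510 = 4.901 pbw
  CaSiO3: 91.23 × 0.003000 = 0.2737 pbw
  Na-feldspar: 121.0 × 0.01270 = 1.537 pbw
  potash: 240.4 × 0.3210 = 77.17 pbw
Total LOI = 229.1 pbw
Glass = batch − LOI = 2784 − 229.1 = 2555 pbw

LOI loss = 229.1 pbw; glass = 2555 pbw; yield = 91.77%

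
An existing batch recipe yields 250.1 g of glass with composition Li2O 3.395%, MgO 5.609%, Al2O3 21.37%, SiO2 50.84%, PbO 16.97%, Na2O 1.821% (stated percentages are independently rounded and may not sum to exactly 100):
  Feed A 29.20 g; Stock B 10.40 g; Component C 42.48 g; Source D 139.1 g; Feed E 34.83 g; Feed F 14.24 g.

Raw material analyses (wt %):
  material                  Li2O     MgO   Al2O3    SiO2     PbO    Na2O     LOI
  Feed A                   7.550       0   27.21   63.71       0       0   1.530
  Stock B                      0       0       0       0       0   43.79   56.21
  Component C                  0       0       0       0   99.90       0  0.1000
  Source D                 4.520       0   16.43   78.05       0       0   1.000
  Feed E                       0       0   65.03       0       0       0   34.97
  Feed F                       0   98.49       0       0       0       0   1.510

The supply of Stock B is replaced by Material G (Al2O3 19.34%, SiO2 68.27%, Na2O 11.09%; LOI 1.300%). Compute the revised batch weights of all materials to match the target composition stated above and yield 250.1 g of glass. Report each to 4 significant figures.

Mid-chain values are shown, rounded to 4 significant figures, alongside each step. The working math runs at full precision from start to finish — a single rounding yields each reported figure — derived quantities are carried at full float precision (the totals, six oxide percentages, yield, LOI, glass mass) from the batch weights per 250.1 g of glass exactly as printed in question or answer.
Per-oxide target masses for 250.1 g glass:
  Li2O: 3.395% × 250.1 = 8.491 g
  MgO: 5.609% × 250.1 = 14.03 g
  Al2O3: 21.37% × 250.1 = 53.45 g
  SiO2: 50.84% × 250.1 = 127.2 g
  PbO: 16.97% × 250.1 = 42.44 g
  Na2O: 1.821% × 250.1 = 4.554 g
Verifying the oxide balance using the reported weights, against the basis in use (sums match the target masses given rounding of the digits):
  Li2O: 71.26·0.07550 + 68.82·0.04520 = 8.491 g (target 8.491 g)
  MgO: 14.24·0.9849 = 14.02 g (target 14.03 g)
  Al2O3: 71.26·0.2721 + 41.07·0.1934 + 68.82·0.1643 + 22.77·0.6503 = 53.45 g (target 53.45 g)
  SiO2: 71.26·0.6371 + 41.07·0.6827 + 68.82·0.7805 = 127.2 g (target 127.2 g)
  PbO: 42.48·0.9990 = 42.44 g (target 42.44 g)
  Na2O: 41.07·0.1109 = 4.555 g (target 4.554 g)
Glass-mass sanity pass: batch Σ − ignition loss = 250.1 g (oxide target masses add up to 250.1 g; against the stated basis, 250.1 g — a pure rounding effect).
Whole-batch sum: Σ batch = 260.6 g; ignition loss, Σ(batch × LOI) = 10.53 g; the yield ratio, glass ÷ batch: 95.96%.

Revised batch per 250.1 g glass:
  Feed A: 71.26 g
  Material G: 41.07 g
  Component C: 42.48 g
  Source D: 68.82 g
  Feed E: 22.77 g
  Feed F: 14.24 g
Total batch = 260.6 g; LOI loss = 10.53 g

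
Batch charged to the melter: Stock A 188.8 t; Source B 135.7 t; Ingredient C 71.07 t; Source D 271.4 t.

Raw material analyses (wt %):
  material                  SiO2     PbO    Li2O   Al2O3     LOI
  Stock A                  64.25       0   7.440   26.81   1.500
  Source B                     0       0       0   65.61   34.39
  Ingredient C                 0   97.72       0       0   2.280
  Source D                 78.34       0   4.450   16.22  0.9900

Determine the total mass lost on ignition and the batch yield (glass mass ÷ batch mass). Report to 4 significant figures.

LOI loss = 53.81 t; glass = 613.2 t; yield = 91.93%

Each numeric step carries full float precision all the way through. Working values are shown rounded to 4 significant digits across the worked steps; a single rounding completes each reported value — all derived quantities, including yield, four oxide percentages, net glass mass, the totals, ignition loss, are rebuilt from the batch weights on 613.2 t of glass in exact precision exactly as shown in problem or answer.
Loss on ignition, line by line:
  Stock A: 188.8 × 0.01500 = 2.832 t
  Source B: 135.7 × 0.3439 = 46.67 t
  Ingredient C: 71.07 × 0.02280 = 1.620 t
  Source D: 271.4 × 0.009900 = 2.687 t
Total LOI = 53.81 t
Glass = batch − LOI = 667.0 − 53.81 = 613.2 t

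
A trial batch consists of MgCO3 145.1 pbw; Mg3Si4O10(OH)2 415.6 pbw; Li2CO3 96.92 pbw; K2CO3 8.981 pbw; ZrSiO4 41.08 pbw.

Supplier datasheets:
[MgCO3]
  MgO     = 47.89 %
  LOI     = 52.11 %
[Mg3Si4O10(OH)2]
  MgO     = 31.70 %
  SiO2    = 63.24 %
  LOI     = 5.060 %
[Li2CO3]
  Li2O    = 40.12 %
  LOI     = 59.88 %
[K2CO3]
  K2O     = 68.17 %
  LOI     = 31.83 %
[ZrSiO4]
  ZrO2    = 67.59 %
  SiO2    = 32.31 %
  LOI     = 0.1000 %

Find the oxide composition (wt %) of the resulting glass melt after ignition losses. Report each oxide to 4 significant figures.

Glass mass = 550.1 pbw (batch 707.7 − LOI 157.6).
Composition: MgO 36.58%, ZrO2 5.047%, K2O 1.113%, Li2O 7.069%, SiO2 50.19%

Each numeric step keeps exact precision all the way through. Mid-chain values are printed rounded to four significant figures in the working; every reported result is rounded exactly once — the derived quantities (the totals, the yield, ignition loss, net glass mass, five oxide percentages) are recomputed starting from the weights on 550.1 pbw of glass at exact precision, exactly as shown in the question or the answer.
Delivered oxide masses:
  MgO: 145.1·0.4789 + 415.6·0.3170 = 201.2 pbw
  ZrO2: 41.08·0.6759 = 27.77 pbw
  K2O: 8.981·0.6817 = 6.122 pbw
  Li2O: 96.92·0.4012 = 38.88 pbw
  SiO2: 415.6·0.6324 + 41.08·0.3231 = 276.1 pbw
LOI: 145.1·0.5211 + 415.6·0.05060 + 96.92·0.5988 + 8.981·0.3183 + 41.08·0.001000 = 157.6 pbw
Resulting glass, batch − LOI: 707.7 − 157.6 = 550.1 pbw (equal to the oxide-mass sum)
wt % = oxide mass / glass mass × 100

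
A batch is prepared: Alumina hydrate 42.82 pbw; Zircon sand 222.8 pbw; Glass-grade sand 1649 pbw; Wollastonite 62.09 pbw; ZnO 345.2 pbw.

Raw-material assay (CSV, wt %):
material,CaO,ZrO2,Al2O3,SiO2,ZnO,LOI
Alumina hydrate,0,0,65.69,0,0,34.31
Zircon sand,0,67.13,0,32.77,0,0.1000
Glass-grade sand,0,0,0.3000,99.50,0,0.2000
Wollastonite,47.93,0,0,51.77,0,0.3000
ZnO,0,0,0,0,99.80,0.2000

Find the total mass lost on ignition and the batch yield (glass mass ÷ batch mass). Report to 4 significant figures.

LOI loss = 19.09 pbw; glass = 2303 pbw; yield = 99.18%

Mid-chain values are printed rounded to 4 significant digits in the printout; every computation runs at full float precision at all times; each reported number receives exactly one rounding — the derived quantities (the yield, the totals, five oxide percentages, ignition loss, glass mass) are re-derived using the weight values on 2303 pbw of glass at exact precision as given in problem or answer.
LOI of each material in turn:
  Alumina hydrate: 42.82 × 0.3431 = 14.69 pbw
  Zircon sand: 222.8 × 0.001000 = 0.2228 pbw
  Glass-grade sand: 1649 × 0.002000 = 3.298 pbw
  Wollastonite: 62.09 × 0.003000 = 0.1863 pbw
  ZnO: 345.2 × 0.002000 = 0.6904 pbw
Total LOI = 19.09 pbw
Glass = batch − LOI = 2322 − 19.09 = 2303 pbw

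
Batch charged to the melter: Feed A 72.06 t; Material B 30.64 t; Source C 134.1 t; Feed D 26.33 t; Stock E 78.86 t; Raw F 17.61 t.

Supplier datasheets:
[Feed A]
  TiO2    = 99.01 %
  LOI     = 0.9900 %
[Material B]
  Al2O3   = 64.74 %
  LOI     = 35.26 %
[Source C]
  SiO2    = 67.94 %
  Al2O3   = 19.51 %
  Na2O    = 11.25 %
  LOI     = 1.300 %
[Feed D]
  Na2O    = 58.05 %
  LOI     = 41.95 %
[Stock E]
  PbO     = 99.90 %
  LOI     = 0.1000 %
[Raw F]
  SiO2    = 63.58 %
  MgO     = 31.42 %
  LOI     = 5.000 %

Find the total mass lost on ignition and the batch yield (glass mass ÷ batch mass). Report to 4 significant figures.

LOI loss = 25.27 t; glass = 334.3 t; yield = 92.97%

Exact precision is carried end to end; intermediates are rounded to four significant figures wherever printed. Exactly one rounding is applied to every reported result; all derived quantities (net glass mass, LOI, the yield, the six compositions, the totals) are recomputed at exact precision using the weight values per 334.3 t of glass precisely as stated by question or answer.
Per-material ignition loss:
  Feed A: 72.06 × 0.009900 = 0.7134 t
  Material B: 30.64 × 0.3526 = 10.80 t
  Source C: 134.1 × 0.01300 = 1.743 t
  Feed D: 26.33 × 0.4195 = 11.05 t
  Stock E: 78.86 × 0.001000 = 0.07886 t
  Raw F: 17.61 × 0.05000 = 0.8805 t
Total LOI = 25.27 t
Glass = batch − LOI = 359.6 − 25.27 = 334.3 t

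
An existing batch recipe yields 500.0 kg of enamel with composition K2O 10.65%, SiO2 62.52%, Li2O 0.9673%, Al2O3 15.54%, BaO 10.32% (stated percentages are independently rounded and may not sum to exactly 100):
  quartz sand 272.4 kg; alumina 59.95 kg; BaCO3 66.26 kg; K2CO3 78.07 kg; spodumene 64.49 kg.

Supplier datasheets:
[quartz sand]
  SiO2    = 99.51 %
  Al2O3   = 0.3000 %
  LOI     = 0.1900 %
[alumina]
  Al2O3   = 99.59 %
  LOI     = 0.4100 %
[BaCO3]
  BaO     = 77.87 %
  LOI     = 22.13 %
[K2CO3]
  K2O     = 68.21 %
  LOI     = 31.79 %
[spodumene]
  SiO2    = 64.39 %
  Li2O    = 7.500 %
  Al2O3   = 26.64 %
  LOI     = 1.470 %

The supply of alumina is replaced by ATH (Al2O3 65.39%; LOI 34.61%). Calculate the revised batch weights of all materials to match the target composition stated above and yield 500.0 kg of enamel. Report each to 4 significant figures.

Revised batch per 500.0 kg enamel:
  quartz sand: 272.4 kg
  ATH: 91.30 kg
  BaCO3: 66.26 kg
  K2CO3: 78.07 kg
  spodumene: 64.49 kg
Total batch = 572.5 kg; LOI loss = 72.55 kg

In-progress results appear, rounded to four significant digits, alongside each step; each numeric step maintains full float precision at each step; each reported figure undergoes a single rounding — derived quantities are computed from the batch weights on 500.0 kg of glass at full float precision (the five compositions, glass mass, LOI, yield, the totals), as written in either problem or answer.
Target masses of each oxide per 500.0 kg enamel:
  K2O: 10.65% × 500.0 = 53.25 kg
  SiO2: 62.52% × 500.0 = 312.6 kg
  Li2O: 0.9673% × 500.0 = 4.836 kg
  Al2O3: 15.54% × 500.0 = 77.70 kg
  BaO: 10.32% × 500.0 = 51.60 kg
Verifying the oxide balance on the weights just shown, versus the basis set out (delivered sums recover each target net of answer rounding effects):
  K2O: 78.07·0.6821 = 53.25 kg (target 53.25 kg)
  SiO2: 272.4·0.9951 + 64.49·0.6439 = 312.6 kg (target 312.6 kg)
  Li2O: 64.49·0.07500 = 4.837 kg (target 4.836 kg)
  Al2O3: 272.4·0.003000 + 91.30·0.6539 + 64.49·0.2664 = 77.70 kg (target 77.70 kg)
  BaO: 66.26·0.7787 = 51.60 kg (target 51.60 kg)
Glass-mass sanity pass: net batch after ignition = 500.0 kg (summing oxide targets gives 500.0 kg; the stated basis being 500.0 kg — deltas are rounding alone).
Summing the batch: Σ batch = 572.5 kg; LOI loss = Σ batch·LOI = 72.55 kg; yield, glass over the total, = 87.33%.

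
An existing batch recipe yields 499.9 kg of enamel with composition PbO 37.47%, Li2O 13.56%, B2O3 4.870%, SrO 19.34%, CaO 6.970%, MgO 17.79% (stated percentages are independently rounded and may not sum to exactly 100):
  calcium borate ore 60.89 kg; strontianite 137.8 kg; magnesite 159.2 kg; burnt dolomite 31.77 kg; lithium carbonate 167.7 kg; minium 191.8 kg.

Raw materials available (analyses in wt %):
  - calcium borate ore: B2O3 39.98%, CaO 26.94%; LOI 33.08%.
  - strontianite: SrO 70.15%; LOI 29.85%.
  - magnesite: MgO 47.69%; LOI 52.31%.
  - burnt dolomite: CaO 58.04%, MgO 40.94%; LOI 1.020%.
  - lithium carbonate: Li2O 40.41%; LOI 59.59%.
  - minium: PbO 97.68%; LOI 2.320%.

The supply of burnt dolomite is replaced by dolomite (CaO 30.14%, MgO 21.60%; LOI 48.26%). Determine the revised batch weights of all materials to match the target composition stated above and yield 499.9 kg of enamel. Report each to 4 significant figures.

Each numeric step keeps full float precision end to end; the intermediate values appear rounded to four significant digits. Each reported value receives exactly one rounding. All derived quantities are computed in full precision (ignition loss, totals, six oxide percentages, the yield, glass mass) using the weight values for 499.9 kg of glass, exactly as shown in question or answer.
Target masses of each oxide per 499.9 kg enamel:
  PbO: 37.47% × 499.9 = 187.3 kg
  Li2O: 13.56% × 499.9 = 67.79 kg
  B2O3: 4.870% × 499.9 = 24.35 kg
  SrO: 19.34% × 499.9 = 96.68 kg
  CaO: 6.970% × 499.9 = 34.84 kg
  MgO: 17.79% × 499.9 = 88.93 kg
Verifying the oxide balance working from each reported weight, versus the basis set out (summed amounts equal target values once rounding is allowed for):
  PbO: 191.8·0.9768 = 187.4 kg (target 187.3 kg)
  Li2O: 167.7·0.4041 = 67.77 kg (target 67.79 kg)
  B2O3: 60.89·0.3998 = 24.34 kg (target 24.35 kg)
  SrO: 137.8·0.7015 = 96.67 kg (target 96.68 kg)
  CaO: 60.89·0.2694 + 61.18·0.3014 = 34.84 kg (target 34.84 kg)
  MgO: 158.8·0.4769 + 61.18·0.2160 = 88.95 kg (target 88.93 kg)
Auditing the glass mass value: batch Σ − ignition loss = 499.9 kg (the Σ of target masses is 499.9 kg; stated basis 499.9 kg — differing by rounding only).
Total batch = Σ batch = 778.2 kg; LOI removed, Σ of batch·LOI: 278.3 kg; glass ÷ batch gives a yield of 64.24%.

Revised batch per 499.9 kg enamel:
  calcium borate ore: 60.89 kg
  strontianite: 137.8 kg
  magnesite: 158.8 kg
  dolomite: 61.18 kg
  lithium carbonate: 167.7 kg
  minium: 191.8 kg
Total batch = 778.2 kg; LOI loss = 278.3 kg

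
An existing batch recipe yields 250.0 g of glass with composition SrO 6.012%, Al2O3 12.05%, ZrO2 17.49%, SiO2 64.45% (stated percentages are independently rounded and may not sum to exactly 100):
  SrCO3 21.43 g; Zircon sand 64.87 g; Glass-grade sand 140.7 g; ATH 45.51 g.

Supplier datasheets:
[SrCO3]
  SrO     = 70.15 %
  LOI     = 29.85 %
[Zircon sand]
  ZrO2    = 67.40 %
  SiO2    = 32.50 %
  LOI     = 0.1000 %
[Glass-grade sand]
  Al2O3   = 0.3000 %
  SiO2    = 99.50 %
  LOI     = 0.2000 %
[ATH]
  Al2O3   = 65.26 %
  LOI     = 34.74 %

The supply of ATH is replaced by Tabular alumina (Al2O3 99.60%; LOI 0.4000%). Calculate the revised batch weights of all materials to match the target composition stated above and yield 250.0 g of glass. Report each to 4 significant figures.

The whole derivation carries exact precision in every operation; in-progress results are printed with 4-significant-digit rounding across the worked steps. Each reported result is rounded only once; all derived quantities, which include ignition loss, the totals, the yield, four oxide percentages, glass mass, are carried at full float precision, as given in problem or answer, using the weight values on 250.0 g of glass.
The oxide mass targets at 250.0 g glass:
  SrO: 6.012% × 250.0 = 15.03 g
  Al2O3: 12.05% × 250.0 = 30.12 g
  ZrO2: 17.49% × 250.0 = 43.72 g
  SiO2: 64.45% × 250.0 = 161.1 g
Per-oxide balance check given the weights on record, against the basis in use (sum by sum, the targets are met up to rounding of the answer):
  SrO: 21.43·0.7015 = 15.03 g (target 15.03 g)
  Al2O3: 140.7·0.003000 + 29.82·0.9960 = 30.12 g (target 30.12 g)
  ZrO2: 64.87·0.6740 = 43.72 g (target 43.72 g)
  SiO2: 64.87·0.3250 + 140.7·0.9950 = 161.1 g (target 161.1 g)
Consistency of the glass mass: whole batch net of LOI = 250.0 g (targets for the oxides total 250.0 g; against the stated basis, 250.0 g — a pure rounding effect).
Batch grand total — Σ batch = 256.8 g; loss to ignition Σ batch·LOI = 6.862 g; glass ÷ batch gives a yield of 97.33%.

Revised batch per 250.0 g glass:
  SrCO3: 21.43 g
  Zircon sand: 64.87 g
  Glass-grade sand: 140.7 g
  Tabular alumina: 29.82 g
Total batch = 256.8 g; LOI loss = 6.862 g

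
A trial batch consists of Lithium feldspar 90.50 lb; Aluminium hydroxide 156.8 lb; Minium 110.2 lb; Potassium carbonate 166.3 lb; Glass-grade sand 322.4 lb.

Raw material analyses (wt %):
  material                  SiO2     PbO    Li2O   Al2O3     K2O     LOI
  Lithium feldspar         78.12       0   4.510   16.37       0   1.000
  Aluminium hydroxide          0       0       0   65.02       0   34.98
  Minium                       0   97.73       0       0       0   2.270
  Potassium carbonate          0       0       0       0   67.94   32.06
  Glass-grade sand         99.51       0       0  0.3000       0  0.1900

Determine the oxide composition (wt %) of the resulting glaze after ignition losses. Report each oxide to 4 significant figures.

The intermediate values are printed rounded off to 4 significant digits on the page — the whole derivation holds full float precision all the way through. A single rounding finalizes each reported number. The derived quantities, which include net glass mass, ignition loss, yield, the five compositions, totals, are recomputed at full precision, as quoted within question or answer, from the batch weights for 734.0 lb of glass.
What the batch supplies per oxide:
  SiO2: 90.50·0.7812 + 322.4·0.9951 = 391.5 lb
  PbO: 110.2·0.9773 = 107.7 lb
  Li2O: 90.50·0.04510 = 4.082 lb
  Al2O3: 90.50·0.1637 + 156.8·0.6502 + 322.4·0.003000 = 117.7 lb
  K2O: 166.3·0.6794 = 113.0 lb
LOI: 90.50·0.01000 + 156.8·0.3498 + 110.2·0.02270 + 166.3·0.3206 + 322.4·0.001900 = 112.2 lb
Glass = total batch minus LOI = 846.2 − 112.2 = 734.0 lb (= Σ oxide masses)
oxide / glass × 100 gives the wt %

Glass mass = 734.0 lb (batch 846.2 − LOI 112.2).
Composition: SiO2 53.34%, PbO 14.67%, Li2O 0.5561%, Al2O3 16.04%, K2O 15.39%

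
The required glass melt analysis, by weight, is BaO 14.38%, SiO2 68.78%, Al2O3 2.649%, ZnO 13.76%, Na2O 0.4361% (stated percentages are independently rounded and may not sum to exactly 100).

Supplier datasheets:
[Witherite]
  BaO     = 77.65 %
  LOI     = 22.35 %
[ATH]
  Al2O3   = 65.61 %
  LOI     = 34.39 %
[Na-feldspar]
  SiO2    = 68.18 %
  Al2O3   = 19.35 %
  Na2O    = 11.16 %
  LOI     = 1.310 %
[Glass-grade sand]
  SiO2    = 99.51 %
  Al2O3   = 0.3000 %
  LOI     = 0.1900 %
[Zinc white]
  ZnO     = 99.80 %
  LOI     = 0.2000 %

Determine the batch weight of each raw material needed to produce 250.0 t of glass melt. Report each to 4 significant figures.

The working math holds full float precision through the solve. In-progress results are printed, rounded to four significant digits, in the printout. Every reported number is rounded a single time — the derived quantities are recomputed in exact precision (totals, yield, five oxide percentages, ignition loss, glass mass) using the weight values on 250.0 t of glass, precisely as stated by the question or the answer.
The oxide mass targets at 250.0 t glass melt:
  BaO: 14.38% × 250.0 = 35.95 t
  SiO2: 68.78% × 250.0 = 172.0 t
  Al2O3: 2.649% × 250.0 = 6.622 t
  ZnO: 13.76% × 250.0 = 34.40 t
  Na2O: 0.4361% × 250.0 = 1.090 t
Checking each oxide sum applying the batch weights above, under the basis named above (every target is met by its sum within answer rounding):
  BaO: 46.30·0.7765 = 35.95 t (target 35.95 t)
  SiO2: 9.769·0.6818 + 166.1·0.9951 = 171.9 t (target 172.0 t)
  Al2O3: 6.453·0.6561 + 9.769·0.1935 + 166.1·0.003000 = 6.622 t (target 6.622 t)
  ZnO: 34.47·0.9980 = 34.40 t (target 34.40 t)
  Na2O: 9.769·0.1116 = 1.090 t (target 1.090 t)
The glass-mass cross-check: total charge less LOI = 250.0 t (the Σ of target masses is 250.0 t; basis as stated: 250.0 t — rounding explains the deltas).
Batch grand total — Σ batch = 263.1 t; Σ batch·LOI gives LOI loss = 13.08 t; yield = glass ÷ total batch = 95.03%.

Batch per 250.0 t glass melt:
  Witherite: 46.30 t
  ATH: 6.453 t
  Na-feldspar: 9.769 t
  Glass-grade sand: 166.1 t
  Zinc white: 34.47 t
Total batch = 263.1 t; LOI loss = 13.08 t; yield = 95.03%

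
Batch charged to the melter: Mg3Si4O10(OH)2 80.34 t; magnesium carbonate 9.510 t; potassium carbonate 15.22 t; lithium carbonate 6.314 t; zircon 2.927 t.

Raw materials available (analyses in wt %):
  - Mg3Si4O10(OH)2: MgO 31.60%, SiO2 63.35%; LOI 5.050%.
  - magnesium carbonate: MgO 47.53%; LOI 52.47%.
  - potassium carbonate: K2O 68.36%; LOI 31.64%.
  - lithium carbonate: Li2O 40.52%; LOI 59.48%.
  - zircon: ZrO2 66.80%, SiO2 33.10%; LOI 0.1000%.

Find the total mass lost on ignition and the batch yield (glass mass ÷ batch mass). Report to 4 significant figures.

Working values are rounded to 4 significant figures when quoted; the whole derivation holds exact precision in every operation; each reported number is rounded exactly once; all derived quantities, including the five compositions, the yield, LOI, net glass mass, totals, are recomputed starting from the weights at 96.69 t of glass at full precision as written in the problem or the answer.
Loss on ignition, line by line:
  Mg3Si4O10(OH)2: 80.34 × 0.05050 = 4.057 t
  magnesium carbonate: 9.510 × 0.5247 = 4.990 t
  potassium carbonate: 15.22 × 0.3164 = 4.816 t
  lithium carbonate: 6.314 × 0.5948 = 3.756 t
  zircon: 2.927 × 0.001000 = 0.002927 t
Total LOI = 17.62 t
Glass = batch − LOI = 114.3 − 17.62 = 96.69 t

LOI loss = 17.62 t; glass = 96.69 t; yield = 84.58%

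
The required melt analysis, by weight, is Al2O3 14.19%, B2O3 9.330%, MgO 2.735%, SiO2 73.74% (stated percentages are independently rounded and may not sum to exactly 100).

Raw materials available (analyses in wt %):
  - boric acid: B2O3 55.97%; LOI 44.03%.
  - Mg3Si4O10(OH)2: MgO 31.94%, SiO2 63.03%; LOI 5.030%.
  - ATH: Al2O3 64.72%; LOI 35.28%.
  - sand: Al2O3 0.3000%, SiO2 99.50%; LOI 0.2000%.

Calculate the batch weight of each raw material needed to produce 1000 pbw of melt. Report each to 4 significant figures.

All arithmetic carries full precision end to end — working values are shown with 4-significant-figure rounding at each printed step. Exactly one rounding is applied to each reported figure — the derived quantities are computed using the weight values on 1000 pbw of glass at full float precision (net glass mass, yield, ignition loss, totals, the four compositions), as quoted within question or answer.
Target oxide masses per 1000 pbw melt:
  Al2O3: 14.19% × 1000 = 141.9 pbw
  B2O3: 9.330% × 1000 = 93.30 pbw
  MgO: 2.735% × 1000 = 27.35 pbw
  SiO2: 73.74% × 1000 = 737.4 pbw
Mass-balance tally per oxide from the weights as reported, versus the basis set out (oxide sums agree with the targets given rounding of the digits):
  Al2O3: 216.1·0.6472 + 686.9·0.003000 = 141.9 pbw (target 141.9 pbw)
  B2O3: 166.7·0.5597 = 93.30 pbw (target 93.30 pbw)
  MgO: 85.63·0.3194 = 27.35 pbw (target 27.35 pbw)
  SiO2: 85.63·0.6303 + 686.9·0.9950 = 737.4 pbw (target 737.4 pbw)
Mass balance on the glass: total batch − LOI = 1000 pbw (summing oxide targets gives 1000 pbw; with the basis standing at 1000 pbw — a pure rounding effect).
Total batch = Σ batch = 1155 pbw; LOI loss = Σ batch·LOI = 155.3 pbw; glass ÷ batch gives a yield of 86.56%.

Batch per 1000 pbw melt:
  boric acid: 166.7 pbw
  Mg3Si4O10(OH)2: 85.63 pbw
  ATH: 216.1 pbw
  sand: 686.9 pbw
Total batch = 1155 pbw; LOI loss = 155.3 pbw; yield = 86.56%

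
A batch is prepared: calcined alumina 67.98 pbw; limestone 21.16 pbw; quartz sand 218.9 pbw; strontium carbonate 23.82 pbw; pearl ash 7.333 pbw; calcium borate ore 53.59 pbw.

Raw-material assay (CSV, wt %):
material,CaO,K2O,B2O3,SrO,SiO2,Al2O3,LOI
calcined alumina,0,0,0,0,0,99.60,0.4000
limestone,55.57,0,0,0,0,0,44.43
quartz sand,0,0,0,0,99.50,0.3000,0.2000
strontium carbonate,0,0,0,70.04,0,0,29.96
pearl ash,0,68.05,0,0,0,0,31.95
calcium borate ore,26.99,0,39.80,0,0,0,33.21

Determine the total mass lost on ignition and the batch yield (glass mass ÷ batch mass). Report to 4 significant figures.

The intermediate values appear (rounded to 4 significant digits) within the worked lines. Every computation carries exact precision at every stage. Each reported value is rounded just once; the derived quantities are computed in exact precision (glass mass, yield, totals, six oxide percentages, LOI) using the weight values per 355.4 pbw of glass exactly as shown in the problem or the answer.
Each material's LOI contribution:
  calcined alumina: 67.98 × 0.004000 = 0.2719 pbw
  limestone: 21.16 × 0.4443 = 9.401 pbw
  quartz sand: 218.9 × 0.002000 = 0.4378 pbw
  strontium carbonate: 23.82 × 0.2996 = 7.136 pbw
  pearl ash: 7.333 × 0.3195 = 2.343 pbw
  calcium borate ore: 53.59 × 0.3321 = 17.80 pbw
Total LOI = 37.39 pbw
Glass = batch − LOI = 392.8 − 37.39 = 355.4 pbw

LOI loss = 37.39 pbw; glass = 355.4 pbw; yield = 90.48%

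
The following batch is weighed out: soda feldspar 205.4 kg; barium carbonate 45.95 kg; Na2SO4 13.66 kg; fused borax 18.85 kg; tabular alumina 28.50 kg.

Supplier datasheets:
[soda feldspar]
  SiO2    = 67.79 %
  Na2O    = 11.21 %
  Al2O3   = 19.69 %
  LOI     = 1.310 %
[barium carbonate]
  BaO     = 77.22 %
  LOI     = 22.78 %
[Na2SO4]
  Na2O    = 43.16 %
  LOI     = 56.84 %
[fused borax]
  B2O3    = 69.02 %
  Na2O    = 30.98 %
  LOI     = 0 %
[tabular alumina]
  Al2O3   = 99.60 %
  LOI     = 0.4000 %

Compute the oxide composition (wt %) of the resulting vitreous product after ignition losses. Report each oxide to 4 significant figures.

In-progress results appear rounded to four significant digits in the working. Each numeric step maintains full precision in all steps — exactly one rounding is applied to each reported result. All derived quantities are recomputed using the weight values for 291.3 kg of glass in full precision (ignition loss, the five compositions, totals, glass mass, yield), as quoted within either problem or answer.
Delivered oxide masses:
  B2O3: 18.85·0.6902 = 13.01 kg
  SiO2: 205.4·0.6779 = 139.2 kg
  Na2O: 205.4·0.1121 + 13.66·0.4316 + 18.85·0.3098 = 34.76 kg
  BaO: 45.95·0.7722 = 35.48 kg
  Al2O3: 205.4·0.1969 + 28.50·0.9960 = 68.83 kg
LOI: 205.4·0.01310 + 45.95·0.2278 + 13.66·0.5684 + 28.50·0.004000 = 21.04 kg
Glass mass = batch − LOI = 312.4 − 21.04 = 291.3 kg (matching Σ of the oxides)
wt % = oxide mass / glass mass × 100

Glass mass = 291.3 kg (batch 312.4 − LOI 21.04).
Composition: B2O3 4.466%, SiO2 47.80%, Na2O 11.93%, BaO 12.18%, Al2O3 23.63%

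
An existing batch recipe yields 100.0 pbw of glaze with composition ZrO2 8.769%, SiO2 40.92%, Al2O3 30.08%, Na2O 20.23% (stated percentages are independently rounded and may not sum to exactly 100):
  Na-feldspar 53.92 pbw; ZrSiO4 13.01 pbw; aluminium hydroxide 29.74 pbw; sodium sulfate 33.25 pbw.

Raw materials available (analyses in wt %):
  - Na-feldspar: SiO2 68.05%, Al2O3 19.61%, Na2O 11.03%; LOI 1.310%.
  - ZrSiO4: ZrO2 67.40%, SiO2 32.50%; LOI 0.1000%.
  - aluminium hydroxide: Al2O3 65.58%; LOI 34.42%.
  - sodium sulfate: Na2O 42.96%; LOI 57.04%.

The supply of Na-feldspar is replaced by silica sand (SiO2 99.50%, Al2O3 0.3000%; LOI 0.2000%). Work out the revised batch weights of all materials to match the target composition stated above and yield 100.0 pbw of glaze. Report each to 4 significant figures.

Revised batch per 100.0 pbw glaze:
  silica sand: 36.88 pbw
  ZrSiO4: 13.01 pbw
  aluminium hydroxide: 45.70 pbw
  sodium sulfate: 47.09 pbw
Total batch = 142.7 pbw; LOI loss = 42.68 pbw

Every computation maintains full float precision in every operation — the intermediate values are displayed, rounded to 4 significant figures, as written; a single rounding produces each reported result. All derived quantities, including ignition loss, the totals, the four compositions, the yield, net glass mass, are carried from the batch weights at 100.0 pbw of glass in full float precision as given in the problem or the answer.
Oxide-by-oxide targets in 100.0 pbw glaze:
  ZrO2: 8.769% × 100.0 = 8.769 pbw
  SiO2: 40.92% × 100.0 = 40.92 pbw
  Al2O3: 30.08% × 100.0 = 30.08 pbw
  Na2O: 20.23% × 100.0 = 20.23 pbw
Checking each oxide sum working from each reported weight, under the basis named above (sum by sum, the targets are met within answer rounding):
  ZrO2: 13.01·0.6740 = 8.769 pbw (target 8.769 pbw)
  SiO2: 36.88·0.9950 + 13.01·0.3250 = 40.92 pbw (target 40.92 pbw)
  Al2O3: 36.88·0.003000 + 45.70·0.6558 = 30.08 pbw (target 30.08 pbw)
  Na2O: 47.09·0.4296 = 20.23 pbw (target 20.23 pbw)
Glass-mass closure: whole batch net of LOI = 100.0 pbw (per-oxide target masses sum to 100.0 pbw; the stated basis being 100.0 pbw — a pure rounding effect).
Adding the batch up: Σ batch = 142.7 pbw; LOI removed, Σ of batch·LOI: 42.68 pbw; as yield: glass ÷ batch → 70.09%.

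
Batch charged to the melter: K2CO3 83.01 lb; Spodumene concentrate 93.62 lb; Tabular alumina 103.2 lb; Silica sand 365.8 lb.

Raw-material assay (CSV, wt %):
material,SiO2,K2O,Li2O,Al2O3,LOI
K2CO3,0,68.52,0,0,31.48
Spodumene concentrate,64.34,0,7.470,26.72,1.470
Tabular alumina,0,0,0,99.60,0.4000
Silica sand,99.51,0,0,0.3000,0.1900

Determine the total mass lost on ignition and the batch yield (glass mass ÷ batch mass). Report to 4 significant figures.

Working values are shown (rounded to 4 significant digits) across the worked steps — the working math carries exact precision in every operation; every reported result includes exactly one rounding — all derived quantities (yield, totals, ignition loss, four oxide percentages, glass mass) are carried in exact precision using the weight values per 617.0 lb of glass as they appear in the problem or answer text.
Per-material ignition loss:
  K2CO3: 83.01 × 0.3148 = 26.13 lb
  Spodumene concentrate: 93.62 × 0.01470 = 1.376 lb
  Tabular alumina: 103.2 × 0.004000 = 0.4128 lb
  Silica sand: 365.8 × 0.001900 = 0.6950 lb
Total LOI = 28.62 lb
Glass = batch − LOI = 645.6 − 28.62 = 617.0 lb

LOI loss = 28.62 lb; glass = 617.0 lb; yield = 95.57%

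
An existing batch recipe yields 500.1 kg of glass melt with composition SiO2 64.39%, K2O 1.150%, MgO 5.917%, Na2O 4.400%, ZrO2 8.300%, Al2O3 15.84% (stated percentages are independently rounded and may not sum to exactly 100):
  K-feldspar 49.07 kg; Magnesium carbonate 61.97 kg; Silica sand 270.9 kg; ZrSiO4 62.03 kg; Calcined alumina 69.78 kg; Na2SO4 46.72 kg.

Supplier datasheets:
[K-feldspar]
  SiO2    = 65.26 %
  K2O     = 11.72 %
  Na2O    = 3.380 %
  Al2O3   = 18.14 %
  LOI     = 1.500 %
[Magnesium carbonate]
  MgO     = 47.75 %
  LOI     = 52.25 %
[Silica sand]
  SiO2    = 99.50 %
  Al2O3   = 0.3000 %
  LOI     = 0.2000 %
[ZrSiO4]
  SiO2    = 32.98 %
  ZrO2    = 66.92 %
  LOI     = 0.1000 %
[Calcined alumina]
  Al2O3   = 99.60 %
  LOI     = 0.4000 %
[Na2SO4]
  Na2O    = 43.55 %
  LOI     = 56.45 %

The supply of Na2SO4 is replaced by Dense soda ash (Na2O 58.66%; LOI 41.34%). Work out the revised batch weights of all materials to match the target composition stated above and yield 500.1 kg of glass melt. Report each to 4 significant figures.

Revised batch per 500.1 kg glass melt:
  K-feldspar: 49.07 kg
  Magnesium carbonate: 61.97 kg
  Silica sand: 270.9 kg
  ZrSiO4: 62.03 kg
  Calcined alumina: 69.78 kg
  Dense soda ash: 34.68 kg
Total batch = 548.4 kg; LOI loss = 48.34 kg

The intermediate values appear, with 4-significant-digit rounding, on the page. Every computation keeps exact precision throughout; each reported result is rounded a single time — all derived quantities are computed in exact precision (yield, glass mass, the totals, the six compositions, ignition loss) starting from the weights at 500.1 kg of glass exactly as printed in question or answer.
Oxide mass targets, per 500.1 kg glass melt:
  SiO2: 64.39% × 500.1 = 322.0 kg
  K2O: 1.150% × 500.1 = 5.751 kg
  MgO: 5.917% × 500.1 = 29.59 kg
  Na2O: 4.400% × 500.1 = 22.00 kg
  ZrO2: 8.300% × 500.1 = 41.51 kg
  Al2O3: 15.84% × 500.1 = 79.22 kg
Oxide-by-oxide audit on the weights just shown, per the basis as stated (oxide sums agree with the targets net of answer rounding effects):
  SiO2: 49.07·0.6526 + 270.9·0.9950 + 62.03·0.3298 = 322.0 kg (target 322.0 kg)
  K2O: 49.07·0.1172 = 5.751 kg (target 5.751 kg)
  MgO: 61.97·0.4775 = 29.59 kg (target 29.59 kg)
  Na2O: 49.07·0.03380 + 34.68·0.5866 = 22.00 kg (target 22.00 kg)
  ZrO2: 62.03·0.6692 = 41.51 kg (target 41.51 kg)
  Al2O3: 49.07·0.1814 + 270.9·0.003000 + 69.78·0.9960 = 79.21 kg (target 79.22 kg)
Glass-mass sanity pass: the batch minus its LOI: 500.1 kg (the targets, summed, come to 500.1 kg; basis as stated: 500.1 kg — a pure rounding effect).
Adding the batch up: Σ batch = 548.4 kg; LOI removed, Σ of batch·LOI: 48.34 kg; yield, glass over the total, = 91.19%.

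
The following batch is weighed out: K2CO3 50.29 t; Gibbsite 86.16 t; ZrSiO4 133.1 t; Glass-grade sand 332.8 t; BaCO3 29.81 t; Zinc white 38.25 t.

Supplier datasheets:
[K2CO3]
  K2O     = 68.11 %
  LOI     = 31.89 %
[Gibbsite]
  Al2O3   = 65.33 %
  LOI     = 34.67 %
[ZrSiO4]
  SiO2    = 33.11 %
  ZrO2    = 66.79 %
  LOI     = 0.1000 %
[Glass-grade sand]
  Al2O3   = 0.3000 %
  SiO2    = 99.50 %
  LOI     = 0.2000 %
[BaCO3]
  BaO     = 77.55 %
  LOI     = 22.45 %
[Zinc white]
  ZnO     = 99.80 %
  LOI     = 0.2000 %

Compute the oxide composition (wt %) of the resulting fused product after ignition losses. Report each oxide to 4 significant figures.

Rounding to 4 significant digits governs every in-between result as printed. Each numeric step carries exact precision end to end. Each reported value is rounded only once — the derived quantities, including totals, LOI, glass mass, six oxide percentages, the yield, are rebuilt from the batch weights at 616.9 t of glass at full float precision, exactly as printed in question or answer.
What the batch supplies per oxide:
  Al2O3: 86.16·0.6533 + 332.8·0.003000 = 57.29 t
  SiO2: 133.1·0.3311 + 332.8·0.9950 = 375.2 t
  K2O: 50.29·0.6811 = 34.25 t
  BaO: 29.81·0.7755 = 23.12 t
  ZrO2: 133.1·0.6679 = 88.90 t
  ZnO: 38.25·0.9980 = 38.17 t
LOI: 50.29·0.3189 + 86.16·0.3467 + 133.1·0.001000 + 332.8·0.002000 + 29.81·0.2245 + 38.25·0.002000 = 53.48 t
batch − LOI leaves glass = 670.4 − 53.48 = 616.9 t (equal to the oxide-mass sum)
percent by weight: oxide/glass ×100

Glass mass = 616.9 t (batch 670.4 − LOI 53.48).
Composition: Al2O3 9.286%, SiO2 60.82%, K2O 5.552%, BaO 3.747%, ZrO2 14.41%, ZnO 6.188%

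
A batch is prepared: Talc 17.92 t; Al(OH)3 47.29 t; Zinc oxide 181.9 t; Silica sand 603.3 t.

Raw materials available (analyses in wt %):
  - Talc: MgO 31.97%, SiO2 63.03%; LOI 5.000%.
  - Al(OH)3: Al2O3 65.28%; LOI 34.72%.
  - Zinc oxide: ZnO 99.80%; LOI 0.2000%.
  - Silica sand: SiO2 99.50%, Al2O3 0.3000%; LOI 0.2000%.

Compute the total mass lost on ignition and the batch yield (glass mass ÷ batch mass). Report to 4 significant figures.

LOI loss = 18.89 t; glass = 831.5 t; yield = 97.78%

The whole derivation carries full precision all the way through. The intermediate values are shown rounded off to 4 significant figures in the printout — every reported value is rounded exactly once — derived quantities, which include net glass mass, the four compositions, ignition loss, yield, totals, are recomputed at full float precision, as quoted within question or answer, from the batch weights per 831.5 t of glass.
Material-by-material LOI:
  Talc: 17.92 × 0.05000 = 0.8960 t
  Al(OH)3: 47.29 × 0.3472 = 16.42 t
  Zinc oxide: 181.9 × 0.002000 = 0.3638 t
  Silica sand: 603.3 × 0.002000 = 1.207 t
Total LOI = 18.89 t
Glass = batch − LOI = 850.4 − 18.89 = 831.5 t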